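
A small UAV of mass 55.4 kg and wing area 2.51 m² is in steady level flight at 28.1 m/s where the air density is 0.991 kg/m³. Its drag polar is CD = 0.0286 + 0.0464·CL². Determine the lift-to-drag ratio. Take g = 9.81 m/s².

Weight W = mg = 55.4 × 9.81 = 543.47 N; in level flight L = W.
q = ½ρv² = ½ × 0.991 × 28.1² = 391.3 Pa.
CL = 2W/(ρv²S) = 2×543.47/(0.991×28.1²×2.51) = 0.5534.
CD = 0.0286 + 0.0464 × 0.5534² = 0.04281.
L/D = CL/CD = 0.5534 / 0.04281 = 12.9

L/D = 12.9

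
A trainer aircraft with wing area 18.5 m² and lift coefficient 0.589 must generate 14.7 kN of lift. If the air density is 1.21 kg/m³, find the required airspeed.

v = 47.2 m/s

L = ½ρv²S·CL ⇒ v = √(2L/(ρ·S·CL))
v = √(2 × 14700 / (1.21 × 18.5 × 0.589)) = √2230 = 47.2 m/s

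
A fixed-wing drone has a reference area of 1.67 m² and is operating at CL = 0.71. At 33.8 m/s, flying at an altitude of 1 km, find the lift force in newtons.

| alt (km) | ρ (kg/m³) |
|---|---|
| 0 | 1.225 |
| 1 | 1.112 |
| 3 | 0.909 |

At 1 km, from the table: ρ = 1.112 kg/m³.
L = ½ρv²S·CL = ½ × 1.112 × 33.8² × 1.67 × 0.71 = 753 N

L = 753 N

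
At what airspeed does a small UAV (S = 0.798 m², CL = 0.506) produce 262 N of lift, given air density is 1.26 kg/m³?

v = 32.1 m/s

L = ½ρv²S·CL ⇒ v = √(2L/(ρ·S·CL))
v = √(2 × 262 / (1.26 × 0.798 × 0.506)) = √1030 = 32.1 m/s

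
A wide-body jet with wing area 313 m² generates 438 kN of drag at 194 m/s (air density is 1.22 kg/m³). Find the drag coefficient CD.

From D = ½ρv²S·CD, rearranging gives CD = 2D/(ρv²S).
CD = 2 × 4.38×10^5 / (1.22 × 194² × 313) = 0.061

CD = 0.061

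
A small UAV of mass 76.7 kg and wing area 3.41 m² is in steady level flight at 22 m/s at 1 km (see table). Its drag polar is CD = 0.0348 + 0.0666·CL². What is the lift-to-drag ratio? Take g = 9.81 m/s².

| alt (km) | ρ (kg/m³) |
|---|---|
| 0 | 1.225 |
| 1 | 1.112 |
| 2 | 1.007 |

At 1 km, from the table: ρ = 1.112 kg/m³.
Weight W = mg = 76.7 × 9.81 = 752.43 N; in level flight L = W.
q = ½ρv² = ½ × 1.112 × 22² = 269.1 Pa.
CL = W/(q·S) = 752.43 / (269.1 × 3.41) = 0.82.
CD = 0.0348 + 0.0666 × 0.82² = 0.07958.
L/D = CL/CD = 0.82 / 0.07958 = 10.3

L/D = 10.3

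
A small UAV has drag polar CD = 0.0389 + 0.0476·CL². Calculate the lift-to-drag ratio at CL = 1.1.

L/D = 11.4

CD = 0.0389 + 0.0476 × 1.1² = 0.0965
L/D = CL/CD = 1.1 / 0.0965 = 11.4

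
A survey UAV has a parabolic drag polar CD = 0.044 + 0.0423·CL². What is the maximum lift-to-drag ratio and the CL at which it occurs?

(L/D)max = 11.6, at CL = 1.02

For CD = CD0 + K·CL², (L/D)max occurs at CL* = √(CD0/K) and equals 1/(2√(K·CD0)).
(L/D)max = 1/(2√(0.0423 × 0.044)) = 1/(2 × 0.04314) = 11.6
CL* = √(0.044/0.0423) = 1.02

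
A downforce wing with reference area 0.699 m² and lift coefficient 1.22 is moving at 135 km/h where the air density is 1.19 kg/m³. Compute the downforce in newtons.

L = 714 N

Convert speed: v = 135 km/h ÷ 3.6 = 37.5 m/s.
L = ½ρv²S·CL = ½ × 1.19 × 37.5² × 0.699 × 1.22 = 714 N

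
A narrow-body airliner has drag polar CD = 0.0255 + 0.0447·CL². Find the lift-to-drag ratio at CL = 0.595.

L/D = 14.4

CD = 0.0255 + 0.0447 × 0.595² = 0.04132
L/D = CL/CD = 0.595 / 0.04132 = 14.4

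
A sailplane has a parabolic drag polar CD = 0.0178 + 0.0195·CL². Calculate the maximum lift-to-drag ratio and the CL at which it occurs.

For CD = CD0 + K·CL², (L/D)max occurs at CL* = √(CD0/K) and equals 1/(2√(K·CD0)).
(L/D)max = 1/(2√(0.0195 × 0.0178)) = 1/(2 × 0.01863) = 26.8
CL* = √(0.0178/0.0195) = 0.955

(L/D)max = 26.8, at CL = 0.955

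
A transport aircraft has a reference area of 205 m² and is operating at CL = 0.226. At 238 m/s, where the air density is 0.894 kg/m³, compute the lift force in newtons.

L = ½ρv²S·CL = ½ × 0.894 × 238² × 205 × 0.226 = 1.17×10^6 N ≈ 1170 kN

L = 1.17×10^6 N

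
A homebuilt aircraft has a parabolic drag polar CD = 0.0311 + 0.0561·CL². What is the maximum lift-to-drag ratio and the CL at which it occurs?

(L/D)max = 12, at CL = 0.745

For CD = CD0 + K·CL², (L/D)max occurs at CL* = √(CD0/K) and equals 1/(2√(K·CD0)).
(L/D)max = 1/(2√(0.0561 × 0.0311)) = 1/(2 × 0.04177) = 12
CL* = √(0.0311/0.0561) = 0.745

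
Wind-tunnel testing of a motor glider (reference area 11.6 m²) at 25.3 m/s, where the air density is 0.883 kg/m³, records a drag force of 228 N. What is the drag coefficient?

From D = ½ρv²S·CD, rearranging gives CD = 2D/(ρv²S).
CD = 2 × 228 / (0.883 × 25.3² × 11.6) = 0.0696

CD = 0.0696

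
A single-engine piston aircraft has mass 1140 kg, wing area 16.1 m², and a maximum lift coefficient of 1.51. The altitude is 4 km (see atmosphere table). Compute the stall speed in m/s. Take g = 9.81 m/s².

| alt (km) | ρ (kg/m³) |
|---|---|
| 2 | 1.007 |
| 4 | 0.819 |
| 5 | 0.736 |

V_stall = 33.5 m/s

At 4 km, from the table: ρ = 0.819 kg/m³.
Stall occurs when L = W at CL,max. W = mg = 1140 × 9.81 = 11180 N.
From L = ½ρV²S·CL,max = W: V_stall = √(2W/(ρSCL,max)) = √(2·11180/(0.819·16.1·1.51))
V_stall = √1123 = 33.5 m/s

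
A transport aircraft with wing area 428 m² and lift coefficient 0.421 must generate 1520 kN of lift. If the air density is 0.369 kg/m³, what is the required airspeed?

v = 214 m/s

L = ½ρv²S·CL ⇒ v = √(2L/(ρ·S·CL))
v = √(2 × 1.52×10^6 / (0.369 × 428 × 0.421)) = √45720 = 214 m/s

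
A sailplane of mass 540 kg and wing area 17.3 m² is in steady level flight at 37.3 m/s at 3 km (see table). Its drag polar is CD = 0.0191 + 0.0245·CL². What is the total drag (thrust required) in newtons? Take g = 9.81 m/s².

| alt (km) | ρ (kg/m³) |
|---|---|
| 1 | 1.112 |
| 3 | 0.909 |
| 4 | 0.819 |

D = 272 N

At 3 km, from the table: ρ = 0.909 kg/m³.
In steady level flight, lift balances weight: W = mg = 540 × 9.81 = 5297.4 N.
q = ½ρv² = ½ × 0.909 × 37.3² = 632.3 Pa.
Required CL = L/(qS) = 5297.4/(632.3·17.3) = 0.4842.
CD = 0.0191 + 0.0245 × 0.4842² = 0.02485.
D = q·S·CD = 632.3 × 17.3 × 0.02485 = 271.8 N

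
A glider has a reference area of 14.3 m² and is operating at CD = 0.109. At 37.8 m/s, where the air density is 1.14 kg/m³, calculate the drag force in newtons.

Dynamic pressure q = ½ρv² = ½ × 1.14 × 37.8² = 814.4 Pa.
D = q·S·CD = 814.4 × 14.3 × 0.109 = 1270 N

D = 1270 N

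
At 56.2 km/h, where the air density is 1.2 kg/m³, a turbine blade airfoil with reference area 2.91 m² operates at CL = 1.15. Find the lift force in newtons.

L = 489 N

Convert speed: v = 56.2 km/h ÷ 3.6 = 15.61 m/s.
L = ½ρv²S·CL = ½ × 1.2 × 15.61² × 2.91 × 1.15 = 489 N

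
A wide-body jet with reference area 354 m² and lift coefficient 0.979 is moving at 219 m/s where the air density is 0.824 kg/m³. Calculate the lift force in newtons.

L = 6.85×10^6 N

L = ½ρv²S·CL = ½ × 0.824 × 219² × 354 × 0.979 = 6.85×10^6 N ≈ 6850 kN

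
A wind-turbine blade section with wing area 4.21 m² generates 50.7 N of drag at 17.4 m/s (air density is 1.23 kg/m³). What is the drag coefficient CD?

CD = 0.0647

From D = ½ρv²S·CD, rearranging gives CD = 2D/(ρv²S).
CD = 2 × 50.7 / (1.23 × 17.4² × 4.21) = 0.0647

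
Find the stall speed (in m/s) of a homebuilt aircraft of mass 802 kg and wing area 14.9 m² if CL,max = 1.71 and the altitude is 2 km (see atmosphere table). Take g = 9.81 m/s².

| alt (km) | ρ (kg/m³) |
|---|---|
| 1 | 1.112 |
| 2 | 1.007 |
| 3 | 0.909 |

V_stall = 24.8 m/s

At 2 km, from the table: ρ = 1.007 kg/m³.
Stall occurs when L = W at CL,max. W = mg = 802 × 9.81 = 7868 N.
V_stall = √(2W/(ρ·S·CL,max)) = √(2 × 7868 / (1.007 × 14.9 × 1.71))
V_stall = √613.3 = 24.8 m/s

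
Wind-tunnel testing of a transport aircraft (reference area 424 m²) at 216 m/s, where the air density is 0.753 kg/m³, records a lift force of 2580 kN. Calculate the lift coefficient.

From L = ½ρv²S·CL, rearranging gives CL = 2L/(ρv²S).
CL = 2 × 2.58×10^6 / (0.753 × 216² × 424) = 0.346

CL = 0.346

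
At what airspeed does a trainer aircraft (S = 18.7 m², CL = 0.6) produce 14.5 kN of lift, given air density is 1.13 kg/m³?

v = 47.8 m/s

L = ½ρv²S·CL ⇒ v = √(2L/(ρ·S·CL))
v = √(2 × 14500 / (1.13 × 18.7 × 0.6)) = √2287 = 47.8 m/s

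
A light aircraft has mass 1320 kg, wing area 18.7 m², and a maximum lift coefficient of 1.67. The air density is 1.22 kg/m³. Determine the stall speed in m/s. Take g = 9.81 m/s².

At stall, lift equals weight: L = W = m·g = 1320 × 9.81 = 12950 N.
V_stall = √(2W/(ρ·S·CL,max)) = √(2 × 12950 / (1.22 × 18.7 × 1.67))
V_stall = √679.8 = 26.1 m/s

V_stall = 26.1 m/s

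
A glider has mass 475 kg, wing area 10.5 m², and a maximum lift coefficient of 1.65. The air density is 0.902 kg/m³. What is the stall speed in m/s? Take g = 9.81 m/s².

Weight W = mg = 475 × 9.81 = 4660 N.
From L = ½ρV²S·CL,max = W: V_stall = √(2W/(ρSCL,max)) = √(2·4660/(0.902·10.5·1.65))
V_stall = √596.4 = 24.4 m/s

V_stall = 24.4 m/s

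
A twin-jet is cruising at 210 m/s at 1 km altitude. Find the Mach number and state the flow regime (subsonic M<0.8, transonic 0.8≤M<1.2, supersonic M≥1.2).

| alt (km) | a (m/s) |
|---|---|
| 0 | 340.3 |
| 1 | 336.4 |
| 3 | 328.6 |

At 1 km, from the table: a = 336.4 m/s.
M = v/a = 210 / 336.4 = 0.624
M = 0.624 → subsonic.

M = 0.624 (subsonic)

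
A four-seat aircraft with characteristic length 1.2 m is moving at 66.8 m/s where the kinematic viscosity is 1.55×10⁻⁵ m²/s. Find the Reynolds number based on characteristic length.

Re = 5.17×10^6

Re = v·c/ν = 66.8 × 1.2 / (1.55×10⁻⁵) = 5.17×10^6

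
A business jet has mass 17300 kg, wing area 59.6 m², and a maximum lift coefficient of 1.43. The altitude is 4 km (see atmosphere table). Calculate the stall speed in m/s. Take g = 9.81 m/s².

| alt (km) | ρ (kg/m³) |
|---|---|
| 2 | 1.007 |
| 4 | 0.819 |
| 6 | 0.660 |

At 4 km, from the table: ρ = 0.819 kg/m³.
Weight W = mg = 17300 × 9.81 = 1.697×10^5 N.
V_stall = √(2W/(ρ·S·CL,max)) = √(2 × 1.697×10^5 / (0.819 × 59.6 × 1.43))
V_stall = √4863 = 69.7 m/s

V_stall = 69.7 m/s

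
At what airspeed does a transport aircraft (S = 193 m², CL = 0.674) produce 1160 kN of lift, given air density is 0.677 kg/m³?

L = ½ρv²S·CL ⇒ v = √(2L/(ρ·S·CL))
v = √(2 × 1.16×10^6 / (0.677 × 193 × 0.674)) = √26340 = 162 m/s

v = 162 m/s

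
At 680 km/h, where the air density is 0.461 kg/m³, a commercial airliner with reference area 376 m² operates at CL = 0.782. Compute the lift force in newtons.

Convert speed: v = 680 km/h ÷ 3.6 = 188.9 m/s.
Dynamic pressure q = ½ρv² = ½ × 0.461 × 188.9² = 8224 Pa.
L = q·S·CL = 8224 × 376 × 0.782 = 2.42×10^6 N ≈ 2420 kN

L = 2.42×10^6 N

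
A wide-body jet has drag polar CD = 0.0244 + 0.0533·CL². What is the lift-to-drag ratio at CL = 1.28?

L/D = 11.5

CD = 0.0244 + 0.0533 × 1.28² = 0.1117
L/D = CL/CD = 1.28 / 0.1117 = 11.5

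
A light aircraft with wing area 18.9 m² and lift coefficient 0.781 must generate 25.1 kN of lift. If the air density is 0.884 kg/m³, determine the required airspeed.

v = 62 m/s

L = ½ρv²S·CL ⇒ v = √(2L/(ρ·S·CL))
v = √(2 × 25100 / (0.884 × 18.9 × 0.781)) = √3847 = 62 m/s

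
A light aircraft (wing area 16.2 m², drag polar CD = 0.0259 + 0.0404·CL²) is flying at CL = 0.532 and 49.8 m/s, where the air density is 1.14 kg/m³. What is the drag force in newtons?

D = 855 N

CD = 0.0259 + 0.0404 × 0.532² = 0.03733
D = ½ρv²S·CD = ½ × 1.14 × 49.8² × 16.2 × 0.03733 = 855 N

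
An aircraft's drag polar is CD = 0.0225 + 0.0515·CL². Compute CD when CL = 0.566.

CD = 0.0225 + 0.0515 × 0.566² = 0.0225 + 0.0165 = 0.039

CD = 0.039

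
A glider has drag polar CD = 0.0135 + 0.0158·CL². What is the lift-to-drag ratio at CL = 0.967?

L/D = 34.2

CD = 0.0135 + 0.0158 × 0.967² = 0.02827
L/D = CL/CD = 0.967 / 0.02827 = 34.2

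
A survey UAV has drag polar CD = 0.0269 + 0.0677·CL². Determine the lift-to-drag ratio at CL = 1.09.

CD = 0.0269 + 0.0677 × 1.09² = 0.1073
L/D = CL/CD = 1.09 / 0.1073 = 10.2

L/D = 10.2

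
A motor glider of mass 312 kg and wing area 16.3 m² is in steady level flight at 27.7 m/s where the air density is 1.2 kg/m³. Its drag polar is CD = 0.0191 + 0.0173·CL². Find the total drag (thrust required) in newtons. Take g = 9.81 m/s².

Level flight ⇒ L = W = m·g = 312 × 9.81 = 3060.7 N.
Dynamic pressure q = 0.5 × 1.2 × 27.7² = 460.4 Pa.
Required CL = L/(qS) = 3060.7/(460.4·16.3) = 0.4079.
CD = 0.0191 + 0.0173 × 0.4079² = 0.02198.
D = q·S·CD = 460.4 × 16.3 × 0.02198 = 164.9 N

D = 165 N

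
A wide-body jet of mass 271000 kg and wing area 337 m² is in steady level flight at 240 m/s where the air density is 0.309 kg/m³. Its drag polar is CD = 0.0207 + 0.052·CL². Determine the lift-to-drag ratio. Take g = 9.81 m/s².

L/D = 14.4

Level flight ⇒ L = W = m·g = 271000 × 9.81 = 2.6585×10^6 N.
q = ½ρv² = ½ × 0.309 × 240² = 8899 Pa.
CL = 2W/(ρv²S) = 2×2.6585×10^6/(0.309×240²×337) = 0.8865.
CD = 0.0207 + 0.052 × 0.8865² = 0.06156.
L/D = CL/CD = 0.8865 / 0.06156 = 14.4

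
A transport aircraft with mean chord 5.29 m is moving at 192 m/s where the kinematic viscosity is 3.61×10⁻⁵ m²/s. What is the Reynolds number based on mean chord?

Re = v·c/ν = 192 × 5.29 / (3.61×10⁻⁵) = 2.81×10^7

Re = 2.81×10^7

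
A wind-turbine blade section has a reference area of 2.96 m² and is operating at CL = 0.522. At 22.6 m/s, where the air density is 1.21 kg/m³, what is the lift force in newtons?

Dynamic pressure q = ½ρv² = ½ × 1.21 × 22.6² = 309 Pa.
L = q·S·CL = 309 × 2.96 × 0.522 = 477 N

L = 477 N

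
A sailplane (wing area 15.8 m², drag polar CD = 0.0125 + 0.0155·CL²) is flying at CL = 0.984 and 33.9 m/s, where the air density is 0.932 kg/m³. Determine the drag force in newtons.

D = 233 N

CD = 0.0125 + 0.0155 × 0.984² = 0.02751
D = ½ρv²S·CD = ½ × 0.932 × 33.9² × 15.8 × 0.02751 = 233 N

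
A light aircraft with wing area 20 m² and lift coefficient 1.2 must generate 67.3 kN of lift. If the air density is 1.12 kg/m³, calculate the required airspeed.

v = 70.8 m/s

L = ½ρv²S·CL ⇒ v = √(2L/(ρ·S·CL))
v = √(2 × 67300 / (1.12 × 20 × 1.2)) = √5007 = 70.8 m/s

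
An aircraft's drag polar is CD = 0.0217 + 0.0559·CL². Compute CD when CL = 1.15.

CD = 0.0956

CD = 0.0217 + 0.0559 × 1.15² = 0.0217 + 0.07393 = 0.0956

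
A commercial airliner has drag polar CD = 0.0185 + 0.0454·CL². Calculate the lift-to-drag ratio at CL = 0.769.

L/D = 17

CD = 0.0185 + 0.0454 × 0.769² = 0.04535
L/D = CL/CD = 0.769 / 0.04535 = 17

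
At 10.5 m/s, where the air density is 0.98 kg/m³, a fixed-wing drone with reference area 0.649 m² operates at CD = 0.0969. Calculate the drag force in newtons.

D = 3.4 N

D = ½ρv²S·CD = ½ × 0.98 × 10.5² × 0.649 × 0.0969 = 3.4 N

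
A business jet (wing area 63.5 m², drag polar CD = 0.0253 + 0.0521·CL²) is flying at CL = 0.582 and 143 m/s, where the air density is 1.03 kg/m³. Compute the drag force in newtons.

CD = 0.0253 + 0.0521 × 0.582² = 0.04295
D = ½ρv²S·CD = ½ × 1.03 × 143² × 63.5 × 0.04295 = 28700 N

D = 28700 N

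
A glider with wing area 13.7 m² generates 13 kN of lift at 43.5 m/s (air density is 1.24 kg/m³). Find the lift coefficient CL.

From L = ½ρv²S·CL, rearranging gives CL = 2L/(ρv²S).
CL = 2 × 13000 / (1.24 × 43.5² × 13.7) = 0.809

CL = 0.809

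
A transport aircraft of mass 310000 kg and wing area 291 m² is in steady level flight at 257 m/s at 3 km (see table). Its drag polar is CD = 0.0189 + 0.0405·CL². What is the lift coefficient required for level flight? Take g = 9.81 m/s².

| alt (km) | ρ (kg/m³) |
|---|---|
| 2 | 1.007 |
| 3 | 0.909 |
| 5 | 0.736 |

At 3 km, from the table: ρ = 0.909 kg/m³.
Level flight ⇒ L = W = m·g = 310000 × 9.81 = 3.0411×10^6 N.
Dynamic pressure q = 0.5 × 0.909 × 257² = 30020 Pa.
CL = W/(q·S) = 3.0411×10^6 / (30020 × 291) = 0.3481.

CL = 0.348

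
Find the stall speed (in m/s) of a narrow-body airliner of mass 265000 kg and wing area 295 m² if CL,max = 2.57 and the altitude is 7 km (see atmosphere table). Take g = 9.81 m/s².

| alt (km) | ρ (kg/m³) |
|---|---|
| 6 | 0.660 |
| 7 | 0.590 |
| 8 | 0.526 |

V_stall = 108 m/s

At 7 km, from the table: ρ = 0.590 kg/m³.
Stall occurs when L = W at CL,max. W = mg = 265000 × 9.81 = 2.6×10^6 N.
V_stall = √(2W/(ρ·S·CL,max)) = √(2 × 2.6×10^6 / (0.59 × 295 × 2.57))
V_stall = √11620 = 108 m/s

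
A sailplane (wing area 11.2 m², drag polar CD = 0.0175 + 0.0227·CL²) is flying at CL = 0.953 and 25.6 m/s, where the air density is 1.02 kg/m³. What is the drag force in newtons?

CD = 0.0175 + 0.0227 × 0.953² = 0.03812
D = ½ρv²S·CD = ½ × 1.02 × 25.6² × 11.2 × 0.03812 = 143 N

D = 143 N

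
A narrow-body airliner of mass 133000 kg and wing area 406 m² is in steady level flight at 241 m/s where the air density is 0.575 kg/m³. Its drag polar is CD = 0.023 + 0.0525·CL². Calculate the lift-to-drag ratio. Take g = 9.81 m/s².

Weight W = mg = 133000 × 9.81 = 1.3047×10^6 N; in level flight L = W.
Dynamic pressure q = 0.5 × 0.575 × 241² = 16700 Pa.
CL = 2W/(ρv²S) = 2×1.3047×10^6/(0.575×241²×406) = 0.1925.
CD = 0.023 + 0.0525 × 0.1925² = 0.02494.
L/D = CL/CD = 0.1925 / 0.02494 = 7.72

L/D = 7.72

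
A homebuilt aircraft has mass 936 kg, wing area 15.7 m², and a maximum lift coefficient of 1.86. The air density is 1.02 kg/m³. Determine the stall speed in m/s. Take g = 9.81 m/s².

V_stall = 24.8 m/s

At stall, lift equals weight: L = W = m·g = 936 × 9.81 = 9182 N.
From L = ½ρV²S·CL,max = W: V_stall = √(2W/(ρSCL,max)) = √(2·9182/(1.02·15.7·1.86))
V_stall = √616.5 = 24.8 m/s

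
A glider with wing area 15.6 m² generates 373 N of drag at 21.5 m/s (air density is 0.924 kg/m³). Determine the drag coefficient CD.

From D = ½ρv²S·CD, rearranging gives CD = 2D/(ρv²S).
CD = 2 × 373 / (0.924 × 21.5² × 15.6) = 0.112

CD = 0.112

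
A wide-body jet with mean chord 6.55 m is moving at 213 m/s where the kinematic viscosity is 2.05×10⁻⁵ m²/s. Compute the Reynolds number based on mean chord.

Re = 6.81×10^7

Re = v·c/ν = 213 × 6.55 / (2.05×10⁻⁵) = 6.81×10^7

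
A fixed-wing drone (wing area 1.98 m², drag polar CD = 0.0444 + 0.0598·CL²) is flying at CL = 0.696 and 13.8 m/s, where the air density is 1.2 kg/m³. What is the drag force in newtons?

D = 16.6 N

CD = 0.0444 + 0.0598 × 0.696² = 0.07337
D = ½ρv²S·CD = ½ × 1.2 × 13.8² × 1.98 × 0.07337 = 16.6 N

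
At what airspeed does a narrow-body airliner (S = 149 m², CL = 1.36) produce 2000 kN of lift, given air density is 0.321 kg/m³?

v = 248 m/s

L = ½ρv²S·CL ⇒ v = √(2L/(ρ·S·CL))
v = √(2 × 2×10^6 / (0.321 × 149 × 1.36)) = √61490 = 248 m/s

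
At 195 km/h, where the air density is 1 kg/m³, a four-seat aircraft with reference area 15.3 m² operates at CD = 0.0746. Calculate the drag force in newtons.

Convert speed: v = 195 km/h ÷ 3.6 = 54.17 m/s.
Dynamic pressure q = ½ρv² = ½ × 1 × 54.17² = 1467 Pa.
D = q·S·CD = 1467 × 15.3 × 0.0746 = 1670 N

D = 1670 N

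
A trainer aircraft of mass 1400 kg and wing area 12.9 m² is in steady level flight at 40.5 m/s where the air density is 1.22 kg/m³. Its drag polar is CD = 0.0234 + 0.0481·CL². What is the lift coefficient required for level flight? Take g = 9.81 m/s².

In steady level flight, lift balances weight: W = mg = 1400 × 9.81 = 13734 N.
q = ½ρv² = ½ × 1.22 × 40.5² = 1001 Pa.
CL = 2W/(ρv²S) = 2×13734/(1.22×40.5²×12.9) = 1.064.

CL = 1.06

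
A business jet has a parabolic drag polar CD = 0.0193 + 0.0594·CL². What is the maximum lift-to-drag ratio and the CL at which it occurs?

For CD = CD0 + K·CL², (L/D)max occurs at CL* = √(CD0/K) and equals 1/(2√(K·CD0)).
(L/D)max = 1/(2√(0.0594 × 0.0193)) = 1/(2 × 0.03386) = 14.8
CL* = √(0.0193/0.0594) = 0.57

(L/D)max = 14.8, at CL = 0.57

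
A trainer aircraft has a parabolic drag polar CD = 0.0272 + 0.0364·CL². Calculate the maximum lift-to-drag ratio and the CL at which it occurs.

(L/D)max = 15.9, at CL = 0.864

For CD = CD0 + K·CL², (L/D)max occurs at CL* = √(CD0/K) and equals 1/(2√(K·CD0)).
(L/D)max = 1/(2√(0.0364 × 0.0272)) = 1/(2 × 0.03147) = 15.9
CL* = √(0.0272/0.0364) = 0.864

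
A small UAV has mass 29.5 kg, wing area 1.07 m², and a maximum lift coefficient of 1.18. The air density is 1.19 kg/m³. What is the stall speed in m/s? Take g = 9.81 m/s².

At stall, lift equals weight: L = W = m·g = 29.5 × 9.81 = 289.4 N.
From L = ½ρV²S·CL,max = W: V_stall = √(2W/(ρSCL,max)) = √(2·289.4/(1.19·1.07·1.18))
V_stall = √385.2 = 19.6 m/s

V_stall = 19.6 m/s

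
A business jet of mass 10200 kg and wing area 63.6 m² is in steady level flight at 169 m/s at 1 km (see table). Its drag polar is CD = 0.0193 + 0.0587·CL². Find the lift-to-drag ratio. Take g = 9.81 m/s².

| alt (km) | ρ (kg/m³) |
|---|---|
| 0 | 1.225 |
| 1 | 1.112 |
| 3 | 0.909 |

At 1 km, from the table: ρ = 1.112 kg/m³.
Level flight ⇒ L = W = m·g = 10200 × 9.81 = 1.0006×10^5 N.
Dynamic pressure q = 0.5 × 1.112 × 169² = 15880 Pa.
CL = W/(q·S) = 1.0006×10^5 / (15880 × 63.6) = 0.09907.
CD = 0.0193 + 0.0587 × 0.09907² = 0.01988.
L/D = CL/CD = 0.09907 / 0.01988 = 4.98

L/D = 4.98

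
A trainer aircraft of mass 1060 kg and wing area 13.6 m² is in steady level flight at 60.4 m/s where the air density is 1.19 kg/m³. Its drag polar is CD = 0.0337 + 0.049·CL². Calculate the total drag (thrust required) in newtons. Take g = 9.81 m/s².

Weight W = mg = 1060 × 9.81 = 10399 N; in level flight L = W.
Dynamic pressure q = 0.5 × 1.19 × 60.4² = 2171 Pa.
CL = W/(q·S) = 10399 / (2171 × 13.6) = 0.3522.
CD = 0.0337 + 0.049 × 0.3522² = 0.03978.
D = q·S·CD = 2171 × 13.6 × 0.03978 = 1174 N

D = 1170 N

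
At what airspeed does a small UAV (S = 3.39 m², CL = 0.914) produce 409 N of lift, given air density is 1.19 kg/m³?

L = ½ρv²S·CL ⇒ v = √(2L/(ρ·S·CL))
v = √(2 × 409 / (1.19 × 3.39 × 0.914)) = √221.9 = 14.9 m/s

v = 14.9 m/s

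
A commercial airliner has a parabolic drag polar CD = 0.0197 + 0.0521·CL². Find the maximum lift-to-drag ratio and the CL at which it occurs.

For CD = CD0 + K·CL², (L/D)max occurs at CL* = √(CD0/K) and equals 1/(2√(K·CD0)).
(L/D)max = 1/(2√(0.0521 × 0.0197)) = 1/(2 × 0.03204) = 15.6
CL* = √(0.0197/0.0521) = 0.615

(L/D)max = 15.6, at CL = 0.615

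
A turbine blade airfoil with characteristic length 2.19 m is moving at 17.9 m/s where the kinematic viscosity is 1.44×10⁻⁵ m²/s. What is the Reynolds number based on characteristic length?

Re = 2.72×10^6

Re = v·c/ν = 17.9 × 2.19 / (1.44×10⁻⁵) = 2.72×10^6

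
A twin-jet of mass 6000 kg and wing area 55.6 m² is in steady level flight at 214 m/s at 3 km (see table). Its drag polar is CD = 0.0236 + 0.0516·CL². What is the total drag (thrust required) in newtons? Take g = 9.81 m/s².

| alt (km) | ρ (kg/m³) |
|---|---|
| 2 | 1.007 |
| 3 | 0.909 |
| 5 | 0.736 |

At 3 km, from the table: ρ = 0.909 kg/m³.
Weight W = mg = 6000 × 9.81 = 58860 N; in level flight L = W.
Dynamic pressure q = 0.5 × 0.909 × 214² = 20810 Pa.
Required CL = L/(qS) = 58860/(20810·55.6) = 0.05086.
CD = 0.0236 + 0.0516 × 0.05086² = 0.02373.
D = q·S·CD = 20810 × 55.6 × 0.02373 = 27470 N

D = 27500 N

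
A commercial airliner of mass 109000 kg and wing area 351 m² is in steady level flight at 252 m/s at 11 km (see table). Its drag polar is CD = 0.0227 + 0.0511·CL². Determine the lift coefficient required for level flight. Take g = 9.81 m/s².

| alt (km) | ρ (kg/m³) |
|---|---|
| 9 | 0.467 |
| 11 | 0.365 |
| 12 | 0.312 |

CL = 0.263

At 11 km, from the table: ρ = 0.365 kg/m³.
Weight W = mg = 109000 × 9.81 = 1.0693×10^6 N; in level flight L = W.
Dynamic pressure q = 0.5 × 0.365 × 252² = 11590 Pa.
Required CL = L/(qS) = 1.0693×10^6/(11590·351) = 0.2629.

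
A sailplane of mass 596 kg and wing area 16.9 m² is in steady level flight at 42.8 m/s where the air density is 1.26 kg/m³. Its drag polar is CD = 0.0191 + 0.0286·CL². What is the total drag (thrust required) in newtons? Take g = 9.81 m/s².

Level flight ⇒ L = W = m·g = 596 × 9.81 = 5846.8 N.
q = ½ρv² = ½ × 1.26 × 42.8² = 1154 Pa.
CL = W/(q·S) = 5846.8 / (1154 × 16.9) = 0.2998.
CD = 0.0191 + 0.0286 × 0.2998² = 0.02167.
D = q·S·CD = 1154 × 16.9 × 0.02167 = 422.6 N

D = 423 N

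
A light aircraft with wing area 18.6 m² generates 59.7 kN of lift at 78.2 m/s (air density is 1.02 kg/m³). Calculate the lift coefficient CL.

From L = ½ρv²S·CL, rearranging gives CL = 2L/(ρv²S).
CL = 2 × 59700 / (1.02 × 78.2² × 18.6) = 1.03

CL = 1.03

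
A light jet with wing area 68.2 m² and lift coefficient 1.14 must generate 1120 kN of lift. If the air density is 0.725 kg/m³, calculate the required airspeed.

v = 199 m/s

L = ½ρv²S·CL ⇒ v = √(2L/(ρ·S·CL))
v = √(2 × 1.12×10^6 / (0.725 × 68.2 × 1.14)) = √39740 = 199 m/s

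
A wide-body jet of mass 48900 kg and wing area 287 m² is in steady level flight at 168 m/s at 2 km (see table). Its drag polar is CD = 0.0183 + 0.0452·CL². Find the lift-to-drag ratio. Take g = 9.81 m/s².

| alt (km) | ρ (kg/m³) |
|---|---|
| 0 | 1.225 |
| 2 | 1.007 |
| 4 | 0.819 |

L/D = 6.21

At 2 km, from the table: ρ = 1.007 kg/m³.
Weight W = mg = 48900 × 9.81 = 4.7971×10^5 N; in level flight L = W.
q = ½ρv² = ½ × 1.007 × 168² = 14210 Pa.
CL = 2W/(ρv²S) = 2×4.7971×10^5/(1.007×168²×287) = 0.1176.
CD = 0.0183 + 0.0452 × 0.1176² = 0.01893.
L/D = CL/CD = 0.1176 / 0.01893 = 6.21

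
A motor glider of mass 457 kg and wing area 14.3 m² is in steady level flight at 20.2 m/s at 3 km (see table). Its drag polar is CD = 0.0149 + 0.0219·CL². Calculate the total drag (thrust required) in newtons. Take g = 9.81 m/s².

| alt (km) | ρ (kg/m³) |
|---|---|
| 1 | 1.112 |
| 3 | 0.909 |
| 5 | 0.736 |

D = 205 N

At 3 km, from the table: ρ = 0.909 kg/m³.
Level flight ⇒ L = W = m·g = 457 × 9.81 = 4483.2 N.
q = ½ρv² = ½ × 0.909 × 20.2² = 185.5 Pa.
CL = W/(q·S) = 4483.2 / (185.5 × 14.3) = 1.69.
CD = 0.0149 + 0.0219 × 1.69² = 0.07748.
D = q·S·CD = 185.5 × 14.3 × 0.07748 = 205.5 N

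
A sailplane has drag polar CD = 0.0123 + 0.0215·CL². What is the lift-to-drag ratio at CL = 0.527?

L/D = 28.8

CD = 0.0123 + 0.0215 × 0.527² = 0.01827
L/D = CL/CD = 0.527 / 0.01827 = 28.8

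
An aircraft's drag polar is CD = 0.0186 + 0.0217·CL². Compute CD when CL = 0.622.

CD = 0.0186 + 0.0217 × 0.622² = 0.0186 + 0.008395 = 0.027

CD = 0.027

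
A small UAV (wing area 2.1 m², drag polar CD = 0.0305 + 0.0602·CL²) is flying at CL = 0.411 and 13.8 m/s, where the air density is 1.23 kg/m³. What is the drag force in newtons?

CD = 0.0305 + 0.0602 × 0.411² = 0.04067
D = ½ρv²S·CD = ½ × 1.23 × 13.8² × 2.1 × 0.04067 = 10 N

D = 10 N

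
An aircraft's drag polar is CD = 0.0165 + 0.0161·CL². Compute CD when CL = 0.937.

CD = 0.0165 + 0.0161 × 0.937² = 0.0165 + 0.01414 = 0.0306

CD = 0.0306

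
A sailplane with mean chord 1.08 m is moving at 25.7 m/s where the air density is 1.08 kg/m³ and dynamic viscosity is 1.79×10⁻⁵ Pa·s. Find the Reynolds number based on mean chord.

Re = 1.67×10^6

Re = ρ·v·c/μ = 1.08 × 25.7 × 1.08 / (1.79×10⁻⁵) = 1.67×10^6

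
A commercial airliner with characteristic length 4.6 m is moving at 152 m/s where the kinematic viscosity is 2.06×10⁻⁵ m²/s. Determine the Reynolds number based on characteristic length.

Re = 3.39×10^7

Re = v·c/ν = 152 × 4.6 / (2.06×10⁻⁵) = 3.39×10^7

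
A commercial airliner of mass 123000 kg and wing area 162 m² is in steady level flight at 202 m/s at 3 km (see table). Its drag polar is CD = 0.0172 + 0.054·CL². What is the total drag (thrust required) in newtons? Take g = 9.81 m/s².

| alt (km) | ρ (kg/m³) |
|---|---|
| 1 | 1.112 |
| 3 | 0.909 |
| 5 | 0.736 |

At 3 km, from the table: ρ = 0.909 kg/m³.
Weight W = mg = 123000 × 9.81 = 1.2066×10^6 N; in level flight L = W.
q = ½ρv² = ½ × 0.909 × 202² = 18550 Pa.
Required CL = L/(qS) = 1.2066×10^6/(18550·162) = 0.4016.
CD = 0.0172 + 0.054 × 0.4016² = 0.02591.
D = q·S·CD = 18550 × 162 × 0.02591 = 77840 N

D = 77800 N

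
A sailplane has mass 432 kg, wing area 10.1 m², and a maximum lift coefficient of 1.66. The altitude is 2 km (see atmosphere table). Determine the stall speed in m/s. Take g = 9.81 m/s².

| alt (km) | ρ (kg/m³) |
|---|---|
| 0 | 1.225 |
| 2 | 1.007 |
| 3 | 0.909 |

V_stall = 22.4 m/s

At 2 km, from the table: ρ = 1.007 kg/m³.
Stall occurs when L = W at CL,max. W = mg = 432 × 9.81 = 4238 N.
V_stall = √(2W/(ρ·S·CL,max)) = √(2 × 4238 / (1.007 × 10.1 × 1.66))
V_stall = √502 = 22.4 m/s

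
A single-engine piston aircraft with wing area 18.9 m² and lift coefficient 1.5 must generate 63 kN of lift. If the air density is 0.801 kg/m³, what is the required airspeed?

L = ½ρv²S·CL ⇒ v = √(2L/(ρ·S·CL))
v = √(2 × 63000 / (0.801 × 18.9 × 1.5)) = √5549 = 74.5 m/s

v = 74.5 m/s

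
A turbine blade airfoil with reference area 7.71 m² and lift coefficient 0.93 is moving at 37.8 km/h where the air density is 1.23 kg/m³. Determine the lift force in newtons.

L = 486 N

Convert speed: v = 37.8 km/h ÷ 3.6 = 10.5 m/s.
Dynamic pressure q = ½ρv² = ½ × 1.23 × 10.5² = 67.8 Pa.
L = q·S·CL = 67.8 × 7.71 × 0.93 = 486 N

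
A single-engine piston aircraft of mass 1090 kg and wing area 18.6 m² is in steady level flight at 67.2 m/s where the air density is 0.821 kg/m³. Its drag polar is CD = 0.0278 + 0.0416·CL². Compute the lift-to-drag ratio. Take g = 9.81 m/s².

L/D = 9.75

In steady level flight, lift balances weight: W = mg = 1090 × 9.81 = 10693 N.
Dynamic pressure q = 0.5 × 0.821 × 67.2² = 1854 Pa.
CL = 2W/(ρv²S) = 2×10693/(0.821×67.2²×18.6) = 0.3101.
CD = 0.0278 + 0.0416 × 0.3101² = 0.0318.
L/D = CL/CD = 0.3101 / 0.0318 = 9.75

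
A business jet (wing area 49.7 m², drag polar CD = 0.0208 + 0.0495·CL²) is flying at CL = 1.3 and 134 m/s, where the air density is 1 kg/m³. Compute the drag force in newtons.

CD = 0.0208 + 0.0495 × 1.3² = 0.1045
D = ½ρv²S·CD = ½ × 1 × 134² × 49.7 × 0.1045 = 46600 N

D = 46600 N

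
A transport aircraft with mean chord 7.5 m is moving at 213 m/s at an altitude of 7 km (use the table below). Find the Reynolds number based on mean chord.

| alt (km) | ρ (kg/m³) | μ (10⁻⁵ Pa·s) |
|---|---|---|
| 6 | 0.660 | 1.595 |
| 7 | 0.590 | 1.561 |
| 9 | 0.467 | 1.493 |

At 7 km, from the table: ρ = 0.590 kg/m³, μ = 1.561×10⁻⁵ Pa·s.
Re = ρ·v·c/μ = 0.59 × 213 × 7.5 / (1.561×10⁻⁵) = 6.04×10^7

Re = 6.04×10^7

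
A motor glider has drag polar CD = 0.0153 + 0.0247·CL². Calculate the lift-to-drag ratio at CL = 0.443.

CD = 0.0153 + 0.0247 × 0.443² = 0.02015
L/D = CL/CD = 0.443 / 0.02015 = 22

L/D = 22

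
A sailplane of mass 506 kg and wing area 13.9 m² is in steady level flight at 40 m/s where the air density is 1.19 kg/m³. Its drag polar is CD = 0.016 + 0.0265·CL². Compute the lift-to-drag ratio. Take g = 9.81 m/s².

Level flight ⇒ L = W = m·g = 506 × 9.81 = 4963.9 N.
Dynamic pressure q = 0.5 × 1.19 × 40² = 952 Pa.
Required CL = L/(qS) = 4963.9/(952·13.9) = 0.3751.
CD = 0.016 + 0.0265 × 0.3751² = 0.01973.
L/D = CL/CD = 0.3751 / 0.01973 = 19

L/D = 19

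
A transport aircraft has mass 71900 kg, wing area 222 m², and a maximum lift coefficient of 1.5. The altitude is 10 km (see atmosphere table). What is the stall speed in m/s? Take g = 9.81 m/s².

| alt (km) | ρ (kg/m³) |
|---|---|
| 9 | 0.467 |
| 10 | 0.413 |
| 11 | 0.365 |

At 10 km, from the table: ρ = 0.413 kg/m³.
Stall occurs when L = W at CL,max. W = mg = 71900 × 9.81 = 7.053×10^5 N.
V_stall = √(2W/(ρ·S·CL,max)) = √(2 × 7.053×10^5 / (0.413 × 222 × 1.5))
V_stall = √10260 = 101 m/s

V_stall = 101 m/s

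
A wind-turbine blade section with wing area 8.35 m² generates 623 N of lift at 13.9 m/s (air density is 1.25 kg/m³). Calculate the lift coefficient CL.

CL = 0.618

From L = ½ρv²S·CL, rearranging gives CL = 2L/(ρv²S).
CL = 2 × 623 / (1.25 × 13.9² × 8.35) = 0.618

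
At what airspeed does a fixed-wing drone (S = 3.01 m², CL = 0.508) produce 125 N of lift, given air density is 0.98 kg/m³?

L = ½ρv²S·CL ⇒ v = √(2L/(ρ·S·CL))
v = √(2 × 125 / (0.98 × 3.01 × 0.508)) = √166.8 = 12.9 m/s

v = 12.9 m/s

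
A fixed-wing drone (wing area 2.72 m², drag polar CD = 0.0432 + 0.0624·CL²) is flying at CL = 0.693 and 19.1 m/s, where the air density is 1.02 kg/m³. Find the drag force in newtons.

CD = 0.0432 + 0.0624 × 0.693² = 0.07317
D = ½ρv²S·CD = ½ × 1.02 × 19.1² × 2.72 × 0.07317 = 37 N

D = 37 N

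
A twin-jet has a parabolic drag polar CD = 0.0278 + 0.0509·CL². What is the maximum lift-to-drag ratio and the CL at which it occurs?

(L/D)max = 13.3, at CL = 0.739

For CD = CD0 + K·CL², (L/D)max occurs at CL* = √(CD0/K) and equals 1/(2√(K·CD0)).
(L/D)max = 1/(2√(0.0509 × 0.0278)) = 1/(2 × 0.03762) = 13.3
CL* = √(0.0278/0.0509) = 0.739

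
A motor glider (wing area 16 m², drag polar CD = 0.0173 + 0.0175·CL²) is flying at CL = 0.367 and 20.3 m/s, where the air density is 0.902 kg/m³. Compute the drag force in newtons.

D = 58.5 N

CD = 0.0173 + 0.0175 × 0.367² = 0.01966
D = ½ρv²S·CD = ½ × 0.902 × 20.3² × 16 × 0.01966 = 58.5 N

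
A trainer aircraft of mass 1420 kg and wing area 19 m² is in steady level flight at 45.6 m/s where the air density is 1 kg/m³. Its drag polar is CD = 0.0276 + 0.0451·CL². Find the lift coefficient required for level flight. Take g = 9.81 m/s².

Level flight ⇒ L = W = m·g = 1420 × 9.81 = 13930 N.
Dynamic pressure q = 0.5 × 1 × 45.6² = 1040 Pa.
CL = W/(q·S) = 13930 / (1040 × 19) = 0.7052.

CL = 0.705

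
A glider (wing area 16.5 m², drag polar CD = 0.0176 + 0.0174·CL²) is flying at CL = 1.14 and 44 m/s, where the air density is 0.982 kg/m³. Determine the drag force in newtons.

D = 631 N

CD = 0.0176 + 0.0174 × 1.14² = 0.04021
D = ½ρv²S·CD = ½ × 0.982 × 44² × 16.5 × 0.04021 = 631 N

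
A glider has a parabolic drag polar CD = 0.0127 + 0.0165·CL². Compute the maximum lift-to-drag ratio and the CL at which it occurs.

For CD = CD0 + K·CL², (L/D)max occurs at CL* = √(CD0/K) and equals 1/(2√(K·CD0)).
(L/D)max = 1/(2√(0.0165 × 0.0127)) = 1/(2 × 0.01448) = 34.5
CL* = √(0.0127/0.0165) = 0.877

(L/D)max = 34.5, at CL = 0.877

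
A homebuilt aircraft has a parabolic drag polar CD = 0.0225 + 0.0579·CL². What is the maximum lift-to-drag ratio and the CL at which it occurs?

For CD = CD0 + K·CL², (L/D)max occurs at CL* = √(CD0/K) and equals 1/(2√(K·CD0)).
(L/D)max = 1/(2√(0.0579 × 0.0225)) = 1/(2 × 0.03609) = 13.9
CL* = √(0.0225/0.0579) = 0.623

(L/D)max = 13.9, at CL = 0.623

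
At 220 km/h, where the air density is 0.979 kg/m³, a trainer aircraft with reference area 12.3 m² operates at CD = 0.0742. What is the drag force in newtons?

Convert speed: v = 220 km/h ÷ 3.6 = 61.11 m/s.
D = ½ρv²S·CD = ½ × 0.979 × 61.11² × 12.3 × 0.0742 = 1670 N

D = 1670 N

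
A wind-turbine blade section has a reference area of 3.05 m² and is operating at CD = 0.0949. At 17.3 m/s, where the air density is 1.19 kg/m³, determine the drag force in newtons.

D = 51.5 N

Dynamic pressure q = ½ρv² = ½ × 1.19 × 17.3² = 178.1 Pa.
D = q·S·CD = 178.1 × 3.05 × 0.0949 = 51.5 N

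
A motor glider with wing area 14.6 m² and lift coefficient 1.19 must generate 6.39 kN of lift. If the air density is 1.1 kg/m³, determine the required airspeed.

v = 25.9 m/s

L = ½ρv²S·CL ⇒ v = √(2L/(ρ·S·CL))
v = √(2 × 6390 / (1.1 × 14.6 × 1.19)) = √668.7 = 25.9 m/s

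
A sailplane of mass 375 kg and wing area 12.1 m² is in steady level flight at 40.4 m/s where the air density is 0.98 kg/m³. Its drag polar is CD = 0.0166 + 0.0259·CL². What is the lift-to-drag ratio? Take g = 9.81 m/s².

L/D = 18.7

Level flight ⇒ L = W = m·g = 375 × 9.81 = 3678.8 N.
Dynamic pressure q = 0.5 × 0.98 × 40.4² = 799.8 Pa.
CL = W/(q·S) = 3678.8 / (799.8 × 12.1) = 0.3802.
CD = 0.0166 + 0.0259 × 0.3802² = 0.02034.
L/D = CL/CD = 0.3802 / 0.02034 = 18.7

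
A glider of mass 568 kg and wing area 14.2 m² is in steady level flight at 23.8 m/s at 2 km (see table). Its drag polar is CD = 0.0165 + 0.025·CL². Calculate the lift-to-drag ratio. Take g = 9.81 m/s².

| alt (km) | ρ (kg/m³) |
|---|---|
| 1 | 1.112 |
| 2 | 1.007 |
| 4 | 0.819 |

At 2 km, from the table: ρ = 1.007 kg/m³.
Weight W = mg = 568 × 9.81 = 5572.1 N; in level flight L = W.
Dynamic pressure q = 0.5 × 1.007 × 23.8² = 285.2 Pa.
Required CL = L/(qS) = 5572.1/(285.2·14.2) = 1.376.
CD = 0.0165 + 0.025 × 1.376² = 0.06383.
L/D = CL/CD = 1.376 / 0.06383 = 21.6

L/D = 21.6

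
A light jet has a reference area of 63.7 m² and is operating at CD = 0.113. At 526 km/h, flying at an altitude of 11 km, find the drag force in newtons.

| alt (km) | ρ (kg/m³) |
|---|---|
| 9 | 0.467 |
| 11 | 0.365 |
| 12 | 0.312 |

At 11 km, from the table: ρ = 0.365 kg/m³.
Convert speed: v = 526 km/h ÷ 3.6 = 146.1 m/s.
D = ½ρv²S·CD = ½ × 0.365 × 146.1² × 63.7 × 0.113 = 28000 N ≈ 28 kN

D = 28000 N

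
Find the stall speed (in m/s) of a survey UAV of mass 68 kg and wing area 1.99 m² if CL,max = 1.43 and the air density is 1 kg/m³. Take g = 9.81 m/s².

Weight W = mg = 68 × 9.81 = 667.1 N.
V_stall = √(2W/(ρ·S·CL,max)) = √(2 × 667.1 / (1 × 1.99 × 1.43))
V_stall = √468.8 = 21.7 m/s

V_stall = 21.7 m/s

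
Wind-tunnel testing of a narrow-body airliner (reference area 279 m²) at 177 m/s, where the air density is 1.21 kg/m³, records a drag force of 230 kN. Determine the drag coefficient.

From D = ½ρv²S·CD, rearranging gives CD = 2D/(ρv²S).
CD = 2 × 2.3×10^5 / (1.21 × 177² × 279) = 0.0435

CD = 0.0435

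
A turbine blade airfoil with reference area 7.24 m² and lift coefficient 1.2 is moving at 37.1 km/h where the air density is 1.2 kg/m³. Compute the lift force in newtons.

Convert speed: v = 37.1 km/h ÷ 3.6 = 10.31 m/s.
L = ½ρv²S·CL = ½ × 1.2 × 10.31² × 7.24 × 1.2 = 554 N

L = 554 N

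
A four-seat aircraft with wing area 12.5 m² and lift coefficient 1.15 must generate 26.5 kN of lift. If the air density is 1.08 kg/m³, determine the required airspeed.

L = ½ρv²S·CL ⇒ v = √(2L/(ρ·S·CL))
v = √(2 × 26500 / (1.08 × 12.5 × 1.15)) = √3414 = 58.4 m/s

v = 58.4 m/s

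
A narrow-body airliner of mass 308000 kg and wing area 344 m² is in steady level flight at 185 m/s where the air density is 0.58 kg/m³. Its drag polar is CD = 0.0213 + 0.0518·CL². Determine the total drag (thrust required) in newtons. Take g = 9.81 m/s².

D = 2.11×10^5 N

Weight W = mg = 308000 × 9.81 = 3.0215×10^6 N; in level flight L = W.
q = ½ρv² = ½ × 0.58 × 185² = 9925 Pa.
CL = 2W/(ρv²S) = 2×3.0215×10^6/(0.58×185²×344) = 0.885.
CD = 0.0213 + 0.0518 × 0.885² = 0.06187.
D = q·S·CD = 9925 × 344 × 0.06187 = 2.112×10^5 N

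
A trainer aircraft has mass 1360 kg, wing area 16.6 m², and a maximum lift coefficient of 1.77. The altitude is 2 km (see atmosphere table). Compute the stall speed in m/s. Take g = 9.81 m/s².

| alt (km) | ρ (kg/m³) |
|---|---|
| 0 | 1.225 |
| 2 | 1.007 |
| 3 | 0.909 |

At 2 km, from the table: ρ = 1.007 kg/m³.
At stall, lift equals weight: L = W = m·g = 1360 × 9.81 = 13340 N.
From L = ½ρV²S·CL,max = W: V_stall = √(2W/(ρSCL,max)) = √(2·13340/(1.007·16.6·1.77))
V_stall = √901.8 = 30 m/s

V_stall = 30 m/s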